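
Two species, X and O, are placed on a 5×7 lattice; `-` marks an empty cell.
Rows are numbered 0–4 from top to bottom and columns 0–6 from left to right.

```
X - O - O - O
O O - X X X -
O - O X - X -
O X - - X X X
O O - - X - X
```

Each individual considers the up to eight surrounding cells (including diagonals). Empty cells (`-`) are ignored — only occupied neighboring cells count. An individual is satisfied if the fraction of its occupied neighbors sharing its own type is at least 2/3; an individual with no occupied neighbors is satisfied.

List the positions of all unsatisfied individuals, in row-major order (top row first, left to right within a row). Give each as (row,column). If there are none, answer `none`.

(0,0), (0,2), (0,4), (0,6), (1,3), (1,5), (2,2), (3,1)

Row 0: (0,0)X 0/2 not · (0,2)O 1/2 not · (0,4)O 0/3 not · (0,6)O 0/1 not
Row 1: (1,0)O 2/3 satisfied · (1,1)O 4/5 satisfied · (1,3)X 2/5 not · (1,4)X 4/5 satisfied · (1,5)X 2/4 not
Row 2: (2,0)O 3/4 satisfied · (2,2)O 1/4 not · (2,3)X 3/4 satisfied · (2,5)X 5/5 satisfied
Row 3: (3,0)O 3/4 satisfied · (3,1)X 0/5 not · (3,4)X 4/4 satisfied · (3,5)X 5/5 satisfied · (3,6)X 3/3 satisfied
Row 4: (4,0)O 2/3 satisfied · (4,1)O 2/3 satisfied · (4,4)X 2/2 satisfied · (4,6)X 2/2 satisfied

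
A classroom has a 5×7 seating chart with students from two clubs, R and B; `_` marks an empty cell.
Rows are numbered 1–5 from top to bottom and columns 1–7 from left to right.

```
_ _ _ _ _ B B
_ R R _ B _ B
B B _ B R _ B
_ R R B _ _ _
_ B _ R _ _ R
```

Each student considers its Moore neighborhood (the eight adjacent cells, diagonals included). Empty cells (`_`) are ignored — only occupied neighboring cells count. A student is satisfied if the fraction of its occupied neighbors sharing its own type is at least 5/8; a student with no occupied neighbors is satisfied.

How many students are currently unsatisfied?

11

Row 1: (1,6)B 3/3 ok · (1,7)B 2/2 ok
Row 2: (2,2)R 1/3 unhappy · (2,3)R 1/3 unhappy · (2,5)B 2/3 ok · (2,7)B 3/3 ok
Row 3: (3,1)B 1/3 unhappy · (3,2)B 1/5 unhappy · (3,4)B 2/5 unhappy · (3,5)R 0/3 unhappy · (3,7)B 1/1 ok
Row 4: (4,2)R 1/4 unhappy · (4,3)R 2/6 unhappy · (4,4)B 1/4 unhappy
Row 5: (5,2)B 0/2 unhappy · (5,4)R 1/2 unhappy · (5,7)R 0/0 ok
Unsatisfied: (2,2), (2,3), (3,1), (3,2), (3,4), (3,5), (4,2), (4,3), (4,4), (5,2), (5,4) — 11 in total.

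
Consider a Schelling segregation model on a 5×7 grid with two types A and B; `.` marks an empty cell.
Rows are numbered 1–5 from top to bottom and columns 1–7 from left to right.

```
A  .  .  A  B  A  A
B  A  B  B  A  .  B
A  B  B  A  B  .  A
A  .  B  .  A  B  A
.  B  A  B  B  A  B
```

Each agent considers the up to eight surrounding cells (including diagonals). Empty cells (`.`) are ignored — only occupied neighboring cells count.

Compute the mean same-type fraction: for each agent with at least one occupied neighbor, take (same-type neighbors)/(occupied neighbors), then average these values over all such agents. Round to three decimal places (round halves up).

Row 1: (1,1)A 1/2 · (1,4)A 1/4 · (1,5)B 1/4 · (1,6)A 2/4 · (1,7)A 1/2
Row 2: (2,1)B 1/4 · (2,2)A 2/6 · (2,3)B 3/6 · (2,4)B 4/7 · (2,5)A 3/6 · (2,7)B 0/3
Row 3: (3,1)A 2/4 · (3,2)B 4/7 · (3,3)B 4/6 · (3,4)A 2/7 · (3,5)B 2/5 · (3,7)A 1/3
Row 4: (4,1)A 1/3 · (4,3)B 4/6 · (4,5)A 2/6 · (4,6)B 3/7 · (4,7)A 2/4
Row 5: (5,2)B 1/3 · (5,3)A 0/3 · (5,4)B 2/4 · (5,5)B 2/4 · (5,6)A 2/5 · (5,7)B 1/3
Sum over 28 agents: 1/2 + 1/4 + 1/4 + 2/4 + 1/2 + 1/4 + 2/6 + 3/6 + 4/7 + 3/6 + 0/3 + 2/4 + 4/7 + 4/6 + 2/7 + 2/5 + 1/3 + 1/3 + 4/6 + 2/6 + 3/7 + 2/4 + 1/3 + 0/3 + 2/4 + 2/4 + 2/5 + 1/3 = 4721/420; mean = 4721/420 ÷ 28 = 4721/11760 = 0.401445… → 0.401.

0.401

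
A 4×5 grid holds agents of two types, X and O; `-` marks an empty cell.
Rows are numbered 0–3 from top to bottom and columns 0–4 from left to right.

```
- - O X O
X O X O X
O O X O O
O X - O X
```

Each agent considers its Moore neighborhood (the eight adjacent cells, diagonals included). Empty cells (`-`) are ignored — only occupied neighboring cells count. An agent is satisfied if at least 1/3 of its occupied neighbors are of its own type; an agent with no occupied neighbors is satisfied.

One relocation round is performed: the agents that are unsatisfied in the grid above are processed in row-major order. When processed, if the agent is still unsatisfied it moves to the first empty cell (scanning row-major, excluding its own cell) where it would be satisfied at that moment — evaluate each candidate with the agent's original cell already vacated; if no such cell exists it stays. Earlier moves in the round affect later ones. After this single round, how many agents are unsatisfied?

Initially unsatisfied (in order): (1,0), (1,2), (1,4), (2,2), (3,1), (3,4).
  (1,0) → (0,1).
  (1,2): now satisfied by earlier moves; stays.
  (1,4) → (0,0).
  (2,2) → (1,0).
  (3,1): no empty cell satisfies it; stays.
  (3,4): no empty cell satisfies it; stays.
Resulting grid:
X X O X O
X O X O -
O O - O O
O X - O X
Unsatisfied now: (0,3), (1,2), (3,1), (3,4).

4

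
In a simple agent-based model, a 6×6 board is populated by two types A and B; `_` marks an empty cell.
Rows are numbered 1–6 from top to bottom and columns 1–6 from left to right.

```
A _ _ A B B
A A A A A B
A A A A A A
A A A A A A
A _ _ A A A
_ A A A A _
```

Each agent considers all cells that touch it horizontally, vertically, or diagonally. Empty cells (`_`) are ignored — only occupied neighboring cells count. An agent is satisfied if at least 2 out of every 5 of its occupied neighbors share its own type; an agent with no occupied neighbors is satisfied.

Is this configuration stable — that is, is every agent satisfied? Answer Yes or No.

Row 1: (1,1)A 2/2 ✓ · (1,4)A 3/4 ✓ · (1,5)B 2/5 ✓ · (1,6)B 2/3 ✓
Row 2: (2,1)A 4/4 ✓ · (2,2)A 6/6 ✓ · (2,3)A 6/6 ✓ · (2,4)A 6/7 ✓ · (2,5)A 5/8 ✓ · (2,6)B 2/5 ✓
Row 3: (3,1)A 5/5 ✓ · (3,2)A 8/8 ✓ · (3,3)A 8/8 ✓ · (3,4)A 8/8 ✓ · (3,5)A 7/8 ✓ · (3,6)A 4/5 ✓
Row 4: (4,1)A 4/4 ✓ · (4,2)A 6/6 ✓ · (4,3)A 6/6 ✓ · (4,4)A 7/7 ✓ · (4,5)A 8/8 ✓ · (4,6)A 5/5 ✓
Row 5: (5,1)A 3/3 ✓ · (5,4)A 7/7 ✓ · (5,5)A 7/7 ✓ · (5,6)A 4/4 ✓
Row 6: (6,2)A 2/2 ✓ · (6,3)A 3/3 ✓ · (6,4)A 4/4 ✓ · (6,5)A 4/4 ✓
All meet the threshold, so the configuration is stable.

Yes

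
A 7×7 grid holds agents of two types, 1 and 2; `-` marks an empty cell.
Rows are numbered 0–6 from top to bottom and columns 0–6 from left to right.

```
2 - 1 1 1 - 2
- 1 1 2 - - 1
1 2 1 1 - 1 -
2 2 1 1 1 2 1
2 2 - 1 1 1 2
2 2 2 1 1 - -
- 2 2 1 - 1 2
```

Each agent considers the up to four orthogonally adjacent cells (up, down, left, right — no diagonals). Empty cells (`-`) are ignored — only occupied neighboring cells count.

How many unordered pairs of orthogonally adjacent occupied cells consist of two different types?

Scan each occupied cell's neighbors to the right and below so each pair is counted once.
Row 0: 1(0,2)–1(0,3)= 1(0,2)–1(1,2)= 1(0,3)–1(0,4)= 1(0,3)–2(1,3)≠ 2(0,6)–1(1,6)≠  → 2/5 unlike.
Row 1: 1(1,1)–1(1,2)= 1(1,1)–2(2,1)≠ 1(1,2)–2(1,3)≠ 1(1,2)–1(2,2)= 2(1,3)–1(2,3)≠  → 3/5 unlike.
Row 2: 1(2,0)–2(2,1)≠ 1(2,0)–2(3,0)≠ 2(2,1)–1(2,2)≠ 2(2,1)–2(3,1)= 1(2,2)–1(2,3)= 1(2,2)–1(3,2)= 1(2,3)–1(3,3)= 1(2,5)–2(3,5)≠  → 4/8 unlike.
Row 3: 2(3,0)–2(3,1)= 2(3,0)–2(4,0)= 2(3,1)–1(3,2)≠ 2(3,1)–2(4,1)= 1(3,2)–1(3,3)= 1(3,3)–1(3,4)= 1(3,3)–1(4,3)= 1(3,4)–2(3,5)≠ 1(3,4)–1(4,4)= 2(3,5)–1(3,6)≠ 2(3,5)–1(4,5)≠ 1(3,6)–2(4,6)≠  → 5/12 unlike.
Row 4: 2(4,0)–2(4,1)= 2(4,0)–2(5,0)= 2(4,1)–2(5,1)= 1(4,3)–1(4,4)= 1(4,3)–1(5,3)= 1(4,4)–1(4,5)= 1(4,4)–1(5,4)= 1(4,5)–2(4,6)≠  → 1/8 unlike.
Row 5: 2(5,0)–2(5,1)= 2(5,1)–2(5,2)= 2(5,1)–2(6,1)= 2(5,2)–1(5,3)≠ 2(5,2)–2(6,2)= 1(5,3)–1(5,4)= 1(5,3)–1(6,3)=  → 1/7 unlike.
Row 6: 2(6,1)–2(6,2)= 2(6,2)–1(6,3)≠ 1(6,5)–2(6,6)≠  → 2/3 unlike.
Total adjacent occupied pairs: 48; unlike-type pairs: 18.

18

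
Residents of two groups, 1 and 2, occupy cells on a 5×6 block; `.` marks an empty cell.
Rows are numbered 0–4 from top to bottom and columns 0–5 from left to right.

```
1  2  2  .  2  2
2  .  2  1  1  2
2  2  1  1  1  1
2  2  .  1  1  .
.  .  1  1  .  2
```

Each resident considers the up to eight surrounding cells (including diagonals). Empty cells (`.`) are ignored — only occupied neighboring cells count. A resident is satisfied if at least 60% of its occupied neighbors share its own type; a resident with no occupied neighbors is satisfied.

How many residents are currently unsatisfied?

8

(0,0)1 0/2 not
(0,1)2 3/4 satisfied
(0,2)2 2/3 satisfied
(0,4)2 2/4 not
(0,5)2 2/3 satisfied
(1,0)2 3/4 satisfied
(1,2)2 3/6 not
(1,3)1 4/7 not
(1,4)1 4/7 not
(1,5)2 2/5 not
(2,0)2 4/4 satisfied
(2,1)2 5/6 satisfied
(2,2)1 3/6 not
(2,3)1 6/7 satisfied
(2,4)1 6/7 satisfied
(2,5)1 3/4 satisfied
(3,0)2 3/3 satisfied
(3,1)2 3/5 satisfied
(3,3)1 6/6 satisfied
(3,4)1 5/6 satisfied
(4,2)1 2/3 satisfied
(4,3)1 3/3 satisfied
(4,5)2 0/1 not
Unsatisfied: (0,0), (0,4), (1,2), (1,3), (1,4), (1,5), (2,2), (4,5) — 8 in total.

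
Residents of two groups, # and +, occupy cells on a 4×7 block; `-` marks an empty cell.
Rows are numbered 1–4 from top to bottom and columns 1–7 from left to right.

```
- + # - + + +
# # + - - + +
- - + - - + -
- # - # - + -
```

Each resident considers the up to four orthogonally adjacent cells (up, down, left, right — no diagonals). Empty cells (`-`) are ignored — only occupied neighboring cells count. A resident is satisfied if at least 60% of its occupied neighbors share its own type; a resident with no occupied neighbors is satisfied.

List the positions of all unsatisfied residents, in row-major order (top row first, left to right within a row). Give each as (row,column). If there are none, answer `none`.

Row 1: (1,2)+ 0/2 unhappy · (1,3)# 0/2 unhappy · (1,5)+ 1/1 ok · (1,6)+ 3/3 ok · (1,7)+ 2/2 ok
Row 2: (2,1)# 1/1 ok · (2,2)# 1/3 unhappy · (2,3)+ 1/3 unhappy · (2,6)+ 3/3 ok · (2,7)+ 2/2 ok
Row 3: (3,3)+ 1/1 ok · (3,6)+ 2/2 ok
Row 4: (4,2)# 0/0 ok · (4,4)# 0/0 ok · (4,6)+ 1/1 ok

(1,2), (1,3), (2,2), (2,3)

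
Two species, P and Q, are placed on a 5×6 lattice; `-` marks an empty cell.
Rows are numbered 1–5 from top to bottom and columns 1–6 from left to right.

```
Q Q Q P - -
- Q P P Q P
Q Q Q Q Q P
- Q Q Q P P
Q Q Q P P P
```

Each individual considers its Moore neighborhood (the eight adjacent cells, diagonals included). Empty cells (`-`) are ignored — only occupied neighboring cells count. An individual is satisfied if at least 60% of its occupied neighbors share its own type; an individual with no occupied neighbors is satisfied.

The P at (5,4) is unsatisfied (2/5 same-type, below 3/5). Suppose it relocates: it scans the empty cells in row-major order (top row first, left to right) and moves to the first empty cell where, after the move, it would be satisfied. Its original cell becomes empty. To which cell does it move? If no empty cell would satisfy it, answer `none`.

(1,5)

Vacating (5,4). Empty cells in order:
  (1,5): 3/4 same-type → satisfied — stop here.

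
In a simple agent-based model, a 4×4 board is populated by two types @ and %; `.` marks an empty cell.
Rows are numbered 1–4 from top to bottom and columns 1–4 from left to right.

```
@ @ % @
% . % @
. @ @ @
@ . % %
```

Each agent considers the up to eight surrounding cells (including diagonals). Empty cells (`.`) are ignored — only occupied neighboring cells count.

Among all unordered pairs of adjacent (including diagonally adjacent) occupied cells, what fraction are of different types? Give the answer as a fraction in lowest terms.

17/26

Scan each occupied cell's neighbors to the right and below (and the two forward diagonals) so each pair is counted once.
Row 1: @(1,1)–@(1,2)= @(1,1)–%(2,1)≠ @(1,2)–%(1,3)≠ @(1,2)–%(2,3)≠ @(1,2)–%(2,1)≠ %(1,3)–@(1,4)≠ %(1,3)–%(2,3)= %(1,3)–@(2,4)≠ @(1,4)–@(2,4)= @(1,4)–%(2,3)≠  → 7/10 unlike.
Row 2: %(2,1)–@(3,2)≠ %(2,3)–@(2,4)≠ %(2,3)–@(3,3)≠ %(2,3)–@(3,4)≠ %(2,3)–@(3,2)≠ @(2,4)–@(3,4)= @(2,4)–@(3,3)=  → 5/7 unlike.
Row 3: @(3,2)–@(3,3)= @(3,2)–%(4,3)≠ @(3,2)–@(4,1)= @(3,3)–@(3,4)= @(3,3)–%(4,3)≠ @(3,3)–%(4,4)≠ @(3,4)–%(4,4)≠ @(3,4)–%(4,3)≠  → 5/8 unlike.
Row 4: %(4,3)–%(4,4)=  → 0/1 unlike.
Total adjacent occupied pairs: 26; unlike-type pairs: 17.
17/26 is already in lowest terms.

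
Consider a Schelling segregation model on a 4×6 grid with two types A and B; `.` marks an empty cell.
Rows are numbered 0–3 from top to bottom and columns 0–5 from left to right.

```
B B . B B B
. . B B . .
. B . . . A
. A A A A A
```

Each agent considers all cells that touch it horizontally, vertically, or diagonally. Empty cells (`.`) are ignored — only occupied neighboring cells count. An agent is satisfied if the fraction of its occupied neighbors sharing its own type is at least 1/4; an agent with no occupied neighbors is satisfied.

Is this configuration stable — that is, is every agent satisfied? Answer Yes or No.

Row 0: (0,0)B 1/1 satisfied · (0,1)B 2/2 satisfied · (0,3)B 3/3 satisfied · (0,4)B 3/3 satisfied · (0,5)B 1/1 satisfied
Row 1: (1,2)B 4/4 satisfied · (1,3)B 3/3 satisfied
Row 2: (2,1)B 1/3 satisfied · (2,5)A 2/2 satisfied
Row 3: (3,1)A 1/2 satisfied · (3,2)A 2/3 satisfied · (3,3)A 2/2 satisfied · (3,4)A 3/3 satisfied · (3,5)A 2/2 satisfied
All meet the threshold, so the configuration is stable.

Yes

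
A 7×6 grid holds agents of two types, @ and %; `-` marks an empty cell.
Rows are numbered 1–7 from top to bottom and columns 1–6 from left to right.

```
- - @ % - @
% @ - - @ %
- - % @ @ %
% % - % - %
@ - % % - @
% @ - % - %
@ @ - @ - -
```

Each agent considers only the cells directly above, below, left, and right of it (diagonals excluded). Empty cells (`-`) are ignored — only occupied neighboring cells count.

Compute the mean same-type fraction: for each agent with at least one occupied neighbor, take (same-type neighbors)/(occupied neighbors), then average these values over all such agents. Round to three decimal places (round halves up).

Row 1: (1,3)@ 0/1 · (1,4)% 0/1 · (1,6)@ 0/1
Row 2: (2,1)% 0/1 · (2,2)@ 0/1 · (2,5)@ 1/2 · (2,6)% 1/3
Row 3: (3,3)% 0/1 · (3,4)@ 1/3 · (3,5)@ 2/3 · (3,6)% 2/3
Row 4: (4,1)% 1/2 · (4,2)% 1/1 · (4,4)% 1/2 · (4,6)% 1/2
Row 5: (5,1)@ 0/2 · (5,3)% 1/1 · (5,4)% 3/3 · (5,6)@ 0/2
Row 6: (6,1)% 0/3 · (6,2)@ 1/2 · (6,4)% 1/2 · (6,6)% 0/1
Row 7: (7,1)@ 1/2 · (7,2)@ 2/2 · (7,4)@ 0/1
Sum over 26 agents: 0/1 + 0/1 + 0/1 + 0/1 + 0/1 + 1/2 + 1/3 + 0/1 + 1/3 + 2/3 + 2/3 + 1/2 + 1/1 + 1/2 + 1/2 + 0/2 + 1/1 + 3/3 + 0/2 + 0/3 + 1/2 + 1/2 + 0/1 + 1/2 + 2/2 + 0/1 = 19/2; mean = 19/2 ÷ 26 = 19/52 = 0.365384… → 0.365.

0.365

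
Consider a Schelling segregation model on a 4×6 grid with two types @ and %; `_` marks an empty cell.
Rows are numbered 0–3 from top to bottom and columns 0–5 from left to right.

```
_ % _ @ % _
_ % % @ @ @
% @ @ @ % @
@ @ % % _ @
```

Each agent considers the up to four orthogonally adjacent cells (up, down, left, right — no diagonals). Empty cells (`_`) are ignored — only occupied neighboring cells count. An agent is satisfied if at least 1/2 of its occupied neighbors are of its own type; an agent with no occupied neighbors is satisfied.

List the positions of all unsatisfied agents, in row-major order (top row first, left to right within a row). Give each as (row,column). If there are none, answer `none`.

(0,1)% 1/1 ok
(0,3)@ 1/2 ok
(0,4)% 0/2 unhappy
(1,1)% 2/3 ok
(1,2)% 1/3 unhappy
(1,3)@ 3/4 ok
(1,4)@ 2/4 ok
(1,5)@ 2/2 ok
(2,0)% 0/2 unhappy
(2,1)@ 2/4 ok
(2,2)@ 2/4 ok
(2,3)@ 2/4 ok
(2,4)% 0/3 unhappy
(2,5)@ 2/3 ok
(3,0)@ 1/2 ok
(3,1)@ 2/3 ok
(3,2)% 1/3 unhappy
(3,3)% 1/2 ok
(3,5)@ 1/1 ok

(0,4), (1,2), (2,0), (2,4), (3,2)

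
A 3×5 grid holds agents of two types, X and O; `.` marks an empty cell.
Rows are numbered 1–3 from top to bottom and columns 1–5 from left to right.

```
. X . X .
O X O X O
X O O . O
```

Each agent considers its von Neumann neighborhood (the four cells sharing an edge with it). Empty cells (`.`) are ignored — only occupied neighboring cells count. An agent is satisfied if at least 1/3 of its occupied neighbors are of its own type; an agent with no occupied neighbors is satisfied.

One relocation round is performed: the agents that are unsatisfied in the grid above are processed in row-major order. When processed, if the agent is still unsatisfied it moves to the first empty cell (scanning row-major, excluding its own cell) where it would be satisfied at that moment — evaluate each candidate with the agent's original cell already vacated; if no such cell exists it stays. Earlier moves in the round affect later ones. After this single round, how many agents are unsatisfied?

0

Initially unsatisfied (in order): (2,1), (2,2), (3,1).
  (2,1) → (1,3).
  (2,2): now satisfied by earlier moves; stays.
  (3,1) → (1,1).
Resulting grid:
X X O X .
. X O X O
. O O . O
All satisfied now.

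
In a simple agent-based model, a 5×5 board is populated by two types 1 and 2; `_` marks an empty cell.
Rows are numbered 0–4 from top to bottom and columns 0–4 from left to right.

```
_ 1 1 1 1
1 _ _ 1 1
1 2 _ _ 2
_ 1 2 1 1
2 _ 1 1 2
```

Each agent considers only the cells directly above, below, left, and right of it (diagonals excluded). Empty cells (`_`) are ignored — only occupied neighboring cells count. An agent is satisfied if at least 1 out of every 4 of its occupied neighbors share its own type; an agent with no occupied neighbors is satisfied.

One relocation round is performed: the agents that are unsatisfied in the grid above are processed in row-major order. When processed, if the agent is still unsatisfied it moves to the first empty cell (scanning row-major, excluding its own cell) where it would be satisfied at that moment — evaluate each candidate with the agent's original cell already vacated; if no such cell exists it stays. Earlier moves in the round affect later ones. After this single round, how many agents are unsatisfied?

Initially unsatisfied (in order): (2,1), (2,4), (3,1), (3,2), (4,4).
  (2,1) → (2,2).
  (2,4) → (1,2).
  (3,1) → (0,0).
  (3,2): now satisfied by earlier moves; stays.
  (4,4) → (1,1).
Resulting grid:
1 1 1 1 1
1 2 2 1 1
1 _ 2 _ _
_ _ 2 1 1
2 _ 1 1 _
All satisfied now.

0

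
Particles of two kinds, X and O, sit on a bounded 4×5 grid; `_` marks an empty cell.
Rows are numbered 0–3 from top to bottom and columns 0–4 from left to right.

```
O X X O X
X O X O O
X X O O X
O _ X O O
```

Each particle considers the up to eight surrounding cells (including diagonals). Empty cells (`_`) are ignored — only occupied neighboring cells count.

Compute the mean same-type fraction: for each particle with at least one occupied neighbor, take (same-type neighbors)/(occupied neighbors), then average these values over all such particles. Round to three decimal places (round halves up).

0.413

(0,0)O 1/3
(0,1)X 3/5
(0,2)X 2/5
(0,3)O 2/5
(0,4)X 0/3
(1,0)X 3/5
(1,1)O 2/8
(1,2)X 3/8
(1,3)O 4/8
(1,4)O 3/5
(2,0)X 2/4
(2,1)X 4/7
(2,2)O 4/7
(2,3)O 5/8
(2,4)X 0/5
(3,0)O 0/2
(3,2)X 1/4
(3,3)O 3/5
(3,4)O 2/3
Sum over 19 particles: 1/3 + 3/5 + 2/5 + 2/5 + 0/3 + 3/5 + 2/8 + 3/8 + 4/8 + 3/5 + 2/4 + 4/7 + 4/7 + 5/8 + 0/5 + 0/2 + 1/4 + 3/5 + 2/3 = 549/70; mean = 549/70 ÷ 19 = 549/1330 = 0.412781… → 0.413.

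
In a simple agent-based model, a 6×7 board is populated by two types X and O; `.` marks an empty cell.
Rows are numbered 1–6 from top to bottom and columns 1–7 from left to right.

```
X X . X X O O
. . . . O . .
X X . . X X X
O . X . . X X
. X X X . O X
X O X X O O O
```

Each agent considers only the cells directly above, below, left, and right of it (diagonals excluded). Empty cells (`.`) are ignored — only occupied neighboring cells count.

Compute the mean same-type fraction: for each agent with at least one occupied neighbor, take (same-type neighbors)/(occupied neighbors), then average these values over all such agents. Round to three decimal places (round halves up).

Row 1: (1,1)X 1/1 · (1,2)X 1/1 · (1,4)X 1/1 · (1,5)X 1/3 · (1,6)O 1/2 · (1,7)O 1/1
Row 2: (2,5)O 0/2
Row 3: (3,1)X 1/2 · (3,2)X 1/1 · (3,5)X 1/2 · (3,6)X 3/3 · (3,7)X 2/2
Row 4: (4,1)O 0/1 · (4,3)X 1/1 · (4,6)X 2/3 · (4,7)X 3/3
Row 5: (5,2)X 1/2 · (5,3)X 4/4 · (5,4)X 2/2 · (5,6)O 1/3 · (5,7)X 1/3
Row 6: (6,1)X 0/1 · (6,2)O 0/3 · (6,3)X 2/3 · (6,4)X 2/3 · (6,5)O 1/2 · (6,6)O 3/3 · (6,7)O 1/2
Sum over 28 agents: 1/1 + 1/1 + 1/1 + 1/3 + 1/2 + 1/1 + 0/2 + 1/2 + 1/1 + 1/2 + 3/3 + 2/2 + 0/1 + 1/1 + 2/3 + 3/3 + 1/2 + 4/4 + 2/2 + 1/3 + 1/3 + 0/1 + 0/3 + 2/3 + 2/3 + 1/2 + 3/3 + 1/2 = 18; mean = 18 ÷ 28 = 9/14 = 0.642857… → 0.643.

0.643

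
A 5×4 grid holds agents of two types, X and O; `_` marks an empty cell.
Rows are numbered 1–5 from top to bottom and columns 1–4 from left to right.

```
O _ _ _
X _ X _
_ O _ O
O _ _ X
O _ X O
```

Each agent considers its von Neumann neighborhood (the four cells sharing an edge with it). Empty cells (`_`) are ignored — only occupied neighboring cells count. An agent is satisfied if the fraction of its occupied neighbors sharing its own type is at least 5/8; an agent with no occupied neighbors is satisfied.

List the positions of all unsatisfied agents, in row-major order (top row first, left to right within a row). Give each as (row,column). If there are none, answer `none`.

(1,1), (2,1), (3,4), (4,4), (5,3), (5,4)

Row 1: (1,1)O 0/1 unhappy
Row 2: (2,1)X 0/1 unhappy · (2,3)X 0/0 ok
Row 3: (3,2)O 0/0 ok · (3,4)O 0/1 unhappy
Row 4: (4,1)O 1/1 ok · (4,4)X 0/2 unhappy
Row 5: (5,1)O 1/1 ok · (5,3)X 0/1 unhappy · (5,4)O 0/2 unhappy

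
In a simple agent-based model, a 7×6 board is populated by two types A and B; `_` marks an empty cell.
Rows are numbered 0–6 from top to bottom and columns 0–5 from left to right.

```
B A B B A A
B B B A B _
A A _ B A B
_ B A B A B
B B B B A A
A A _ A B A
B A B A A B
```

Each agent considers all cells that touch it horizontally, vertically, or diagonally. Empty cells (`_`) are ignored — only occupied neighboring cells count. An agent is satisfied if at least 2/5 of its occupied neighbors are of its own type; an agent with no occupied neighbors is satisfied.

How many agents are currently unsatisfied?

Row 0: (0,0)B 2/3 ok · (0,1)A 0/5 unhappy · (0,2)B 3/5 ok · (0,3)B 3/5 ok · (0,4)A 2/4 ok · (0,5)A 1/2 ok
Row 1: (1,0)B 2/5 ok · (1,1)B 4/7 ok · (1,2)B 4/7 ok · (1,3)A 2/7 unhappy · (1,4)B 3/7 ok
Row 2: (2,0)A 1/4 unhappy · (2,1)A 2/6 unhappy · (2,3)B 3/7 ok · (2,4)A 2/7 unhappy · (2,5)B 2/4 ok
Row 3: (3,1)B 3/6 ok · (3,2)A 1/7 unhappy · (3,3)B 3/7 ok · (3,4)A 3/8 unhappy · (3,5)B 1/5 unhappy
Row 4: (4,0)B 2/4 ok · (4,1)B 3/6 ok · (4,2)B 4/7 ok · (4,3)B 3/7 ok · (4,4)A 4/8 ok · (4,5)A 3/5 ok
Row 5: (5,0)A 2/5 ok · (5,1)A 2/7 unhappy · (5,3)A 3/7 ok · (5,4)B 2/8 unhappy · (5,5)A 3/5 ok
Row 6: (6,0)B 0/3 unhappy · (6,1)A 2/4 ok · (6,2)B 0/4 unhappy · (6,3)A 2/4 ok · (6,4)A 3/5 ok · (6,5)B 1/3 unhappy
Unsatisfied: (0,1), (1,3), (2,0), (2,1), (2,4), (3,2), (3,4), (3,5), (5,1), (5,4), (6,0), (6,2), (6,5) — 13 in total.

13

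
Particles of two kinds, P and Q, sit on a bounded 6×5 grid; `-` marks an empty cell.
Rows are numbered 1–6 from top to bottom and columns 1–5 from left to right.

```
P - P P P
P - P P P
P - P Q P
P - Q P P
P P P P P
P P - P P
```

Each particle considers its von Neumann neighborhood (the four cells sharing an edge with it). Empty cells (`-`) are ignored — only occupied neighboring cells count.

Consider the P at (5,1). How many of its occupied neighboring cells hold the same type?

Occupied neighbors of (5,1): (4,1)=P, (6,1)=P, (5,2)=P.
Same type (P): 3 of 3.

3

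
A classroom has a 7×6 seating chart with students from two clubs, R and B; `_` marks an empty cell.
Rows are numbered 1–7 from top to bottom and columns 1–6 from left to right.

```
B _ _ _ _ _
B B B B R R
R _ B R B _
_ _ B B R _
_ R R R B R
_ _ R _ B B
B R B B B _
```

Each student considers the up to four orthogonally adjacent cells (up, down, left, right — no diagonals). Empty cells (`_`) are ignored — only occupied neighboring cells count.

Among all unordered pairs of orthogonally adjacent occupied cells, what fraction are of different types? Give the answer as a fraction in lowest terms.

Scan each occupied cell's neighbors to the right and below so each pair is counted once.
Row 1: B(1,1)–B(2,1)=  → 0/1 unlike.
Row 2: B(2,1)–B(2,2)= B(2,1)–R(3,1)≠ B(2,2)–B(2,3)= B(2,3)–B(2,4)= B(2,3)–B(3,3)= B(2,4)–R(2,5)≠ B(2,4)–R(3,4)≠ R(2,5)–R(2,6)= R(2,5)–B(3,5)≠  → 4/9 unlike.
Row 3: B(3,3)–R(3,4)≠ B(3,3)–B(4,3)= R(3,4)–B(3,5)≠ R(3,4)–B(4,4)≠ B(3,5)–R(4,5)≠  → 4/5 unlike.
Row 4: B(4,3)–B(4,4)= B(4,3)–R(5,3)≠ B(4,4)–R(4,5)≠ B(4,4)–R(5,4)≠ R(4,5)–B(5,5)≠  → 4/5 unlike.
Row 5: R(5,2)–R(5,3)= R(5,3)–R(5,4)= R(5,3)–R(6,3)= R(5,4)–B(5,5)≠ B(5,5)–R(5,6)≠ B(5,5)–B(6,5)= R(5,6)–B(6,6)≠  → 3/7 unlike.
Row 6: R(6,3)–B(7,3)≠ B(6,5)–B(6,6)= B(6,5)–B(7,5)=  → 1/3 unlike.
Row 7: B(7,1)–R(7,2)≠ R(7,2)–B(7,3)≠ B(7,3)–B(7,4)= B(7,4)–B(7,5)=  → 2/4 unlike.
Total adjacent occupied pairs: 34; unlike-type pairs: 18.
18/34 reduces to 9/17.

9/17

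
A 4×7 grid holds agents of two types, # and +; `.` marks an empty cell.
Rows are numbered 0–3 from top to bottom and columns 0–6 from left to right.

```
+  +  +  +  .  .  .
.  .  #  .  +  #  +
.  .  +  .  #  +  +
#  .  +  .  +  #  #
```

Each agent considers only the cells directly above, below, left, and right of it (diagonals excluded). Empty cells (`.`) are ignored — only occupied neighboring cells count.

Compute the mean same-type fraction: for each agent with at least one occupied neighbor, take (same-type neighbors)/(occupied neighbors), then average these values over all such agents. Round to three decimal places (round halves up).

(0,0)+ 1/1
(0,1)+ 2/2
(0,2)+ 2/3
(0,3)+ 1/1
(1,2)# 0/2
(1,4)+ 0/2
(1,5)# 0/3
(1,6)+ 1/2
(2,2)+ 1/2
(2,4)# 0/3
(2,5)+ 1/4
(2,6)+ 2/3
(3,0)# — no occupied neighbors
(3,2)+ 1/1
(3,4)+ 0/2
(3,5)# 1/3
(3,6)# 1/2
Sum over 16 agents: 1/1 + 2/2 + 2/3 + 1/1 + 0/2 + 0/2 + 0/3 + 1/2 + 1/2 + 0/3 + 1/4 + 2/3 + 1/1 + 0/2 + 1/3 + 1/2 = 89/12; mean = 89/12 ÷ 16 = 89/192 = 0.463541… → 0.464.

0.464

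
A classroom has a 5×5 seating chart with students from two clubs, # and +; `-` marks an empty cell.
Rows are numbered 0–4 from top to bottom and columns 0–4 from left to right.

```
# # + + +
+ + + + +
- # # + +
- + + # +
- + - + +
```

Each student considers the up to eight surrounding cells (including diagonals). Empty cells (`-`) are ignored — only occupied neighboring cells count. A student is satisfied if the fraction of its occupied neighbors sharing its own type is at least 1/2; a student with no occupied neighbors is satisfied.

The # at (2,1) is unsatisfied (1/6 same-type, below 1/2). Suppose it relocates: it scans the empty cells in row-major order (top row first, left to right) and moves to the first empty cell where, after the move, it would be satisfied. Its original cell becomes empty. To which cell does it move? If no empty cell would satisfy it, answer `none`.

Vacating (2,1). Empty cells in order:
  (2,0): 0/3 same-type → still unsatisfied.
  (3,0): 0/2 same-type → still unsatisfied.
  (4,0): 0/2 same-type → still unsatisfied.
  (4,2): 1/5 same-type → still unsatisfied.

none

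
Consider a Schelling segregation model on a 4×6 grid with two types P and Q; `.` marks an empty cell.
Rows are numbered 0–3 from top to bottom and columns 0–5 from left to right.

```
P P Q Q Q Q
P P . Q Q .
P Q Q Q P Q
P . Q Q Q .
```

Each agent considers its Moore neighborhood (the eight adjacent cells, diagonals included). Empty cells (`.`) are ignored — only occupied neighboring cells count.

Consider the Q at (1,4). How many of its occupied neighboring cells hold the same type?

6

Occupied neighbors of (1,4): (0,3)=Q, (0,4)=Q, (0,5)=Q, (1,3)=Q, (2,3)=Q, (2,4)=P, (2,5)=Q.
Same type (Q): 6 of 7.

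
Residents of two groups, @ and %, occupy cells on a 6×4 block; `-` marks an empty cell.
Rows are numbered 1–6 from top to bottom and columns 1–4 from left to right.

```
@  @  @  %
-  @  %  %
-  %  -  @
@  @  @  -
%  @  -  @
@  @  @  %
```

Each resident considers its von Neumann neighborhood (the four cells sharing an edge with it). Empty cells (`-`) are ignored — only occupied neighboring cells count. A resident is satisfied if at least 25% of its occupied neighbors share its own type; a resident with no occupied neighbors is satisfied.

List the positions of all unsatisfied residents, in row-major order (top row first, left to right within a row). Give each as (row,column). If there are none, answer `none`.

(1,1)@ 1/1 ok
(1,2)@ 3/3 ok
(1,3)@ 1/3 ok
(1,4)% 1/2 ok
(2,2)@ 1/3 ok
(2,3)% 1/3 ok
(2,4)% 2/3 ok
(3,2)% 0/2 unhappy
(3,4)@ 0/1 unhappy
(4,1)@ 1/2 ok
(4,2)@ 3/4 ok
(4,3)@ 1/1 ok
(5,1)% 0/3 unhappy
(5,2)@ 2/3 ok
(5,4)@ 0/1 unhappy
(6,1)@ 1/2 ok
(6,2)@ 3/3 ok
(6,3)@ 1/2 ok
(6,4)% 0/2 unhappy

(3,2), (3,4), (5,1), (5,4), (6,4)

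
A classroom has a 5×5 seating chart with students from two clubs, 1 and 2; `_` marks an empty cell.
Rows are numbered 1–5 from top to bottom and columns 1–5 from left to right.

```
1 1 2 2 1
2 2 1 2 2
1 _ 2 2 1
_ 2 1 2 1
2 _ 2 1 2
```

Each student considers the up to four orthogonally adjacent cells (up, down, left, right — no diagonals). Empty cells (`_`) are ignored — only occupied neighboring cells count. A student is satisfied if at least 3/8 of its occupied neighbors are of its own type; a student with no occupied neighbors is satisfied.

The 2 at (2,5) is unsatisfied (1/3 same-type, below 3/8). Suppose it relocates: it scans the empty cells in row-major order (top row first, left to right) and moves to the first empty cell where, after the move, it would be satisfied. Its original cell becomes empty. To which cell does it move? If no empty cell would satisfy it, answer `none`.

Vacating (2,5). Empty cells in order:
  (3,2): 3/4 same-type → satisfied — stop here.

(3,2)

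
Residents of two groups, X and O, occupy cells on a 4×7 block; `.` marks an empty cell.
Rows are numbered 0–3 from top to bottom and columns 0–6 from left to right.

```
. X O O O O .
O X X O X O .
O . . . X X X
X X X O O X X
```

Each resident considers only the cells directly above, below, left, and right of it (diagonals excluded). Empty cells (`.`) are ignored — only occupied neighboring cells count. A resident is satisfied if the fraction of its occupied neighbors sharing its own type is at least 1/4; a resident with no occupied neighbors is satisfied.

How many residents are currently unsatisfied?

0

(0,1)X 1/2 ok
(0,2)O 1/3 ok
(0,3)O 3/3 ok
(0,4)O 2/3 ok
(0,5)O 2/2 ok
(1,0)O 1/2 ok
(1,1)X 2/3 ok
(1,2)X 1/3 ok
(1,3)O 1/3 ok
(1,4)X 1/4 ok
(1,5)O 1/3 ok
(2,0)O 1/2 ok
(2,4)X 2/3 ok
(2,5)X 3/4 ok
(2,6)X 2/2 ok
(3,0)X 1/2 ok
(3,1)X 2/2 ok
(3,2)X 1/2 ok
(3,3)O 1/2 ok
(3,4)O 1/3 ok
(3,5)X 2/3 ok
(3,6)X 2/2 ok
Every one meets the threshold.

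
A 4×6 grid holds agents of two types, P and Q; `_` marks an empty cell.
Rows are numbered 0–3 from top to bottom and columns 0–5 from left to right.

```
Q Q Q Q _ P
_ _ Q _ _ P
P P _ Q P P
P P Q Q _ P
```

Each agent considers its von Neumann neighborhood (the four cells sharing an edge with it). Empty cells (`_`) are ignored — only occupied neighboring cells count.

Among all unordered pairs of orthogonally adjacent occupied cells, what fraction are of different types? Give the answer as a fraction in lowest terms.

Scan each occupied cell's neighbors to the right and below so each pair is counted once.
From row 0: 0 unlike of 5 pairs (running 0/5).
From row 1: 0 unlike of 1 pairs (running 0/6).
From row 2: 1 unlike of 7 pairs (running 1/13).
From row 3: 1 unlike of 3 pairs (running 2/16).
Total adjacent occupied pairs: 16; unlike-type pairs: 2.
2/16 reduces to 1/8.

1/8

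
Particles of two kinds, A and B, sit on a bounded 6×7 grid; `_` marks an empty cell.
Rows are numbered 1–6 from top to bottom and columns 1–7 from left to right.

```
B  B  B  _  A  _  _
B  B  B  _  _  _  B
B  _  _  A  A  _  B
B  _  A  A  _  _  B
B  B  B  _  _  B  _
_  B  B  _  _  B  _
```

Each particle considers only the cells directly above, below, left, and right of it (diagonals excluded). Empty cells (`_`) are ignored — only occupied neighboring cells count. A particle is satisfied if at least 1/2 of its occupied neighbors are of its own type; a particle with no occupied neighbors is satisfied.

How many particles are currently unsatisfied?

0

Row 1: (1,1)B 2/2 ok · (1,2)B 3/3 ok · (1,3)B 2/2 ok · (1,5)A 0/0 ok
Row 2: (2,1)B 3/3 ok · (2,2)B 3/3 ok · (2,3)B 2/2 ok · (2,7)B 1/1 ok
Row 3: (3,1)B 2/2 ok · (3,4)A 2/2 ok · (3,5)A 1/1 ok · (3,7)B 2/2 ok
Row 4: (4,1)B 2/2 ok · (4,3)A 1/2 ok · (4,4)A 2/2 ok · (4,7)B 1/1 ok
Row 5: (5,1)B 2/2 ok · (5,2)B 3/3 ok · (5,3)B 2/3 ok · (5,6)B 1/1 ok
Row 6: (6,2)B 2/2 ok · (6,3)B 2/2 ok · (6,6)B 1/1 ok
Every one meets the threshold.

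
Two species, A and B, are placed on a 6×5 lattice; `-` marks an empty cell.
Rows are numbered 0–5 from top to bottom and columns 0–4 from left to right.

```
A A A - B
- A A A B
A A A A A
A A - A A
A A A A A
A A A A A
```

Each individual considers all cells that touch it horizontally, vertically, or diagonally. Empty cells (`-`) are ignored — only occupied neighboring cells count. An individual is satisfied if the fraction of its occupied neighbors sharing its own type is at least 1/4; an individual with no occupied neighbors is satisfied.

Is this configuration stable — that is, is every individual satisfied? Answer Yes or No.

Row 0: (0,0)A 2/2 ✓ · (0,1)A 4/4 ✓ · (0,2)A 4/4 ✓ · (0,4)B 1/2 ✓
Row 1: (1,1)A 7/7 ✓ · (1,2)A 7/7 ✓ · (1,3)A 5/7 ✓ · (1,4)B 1/4 ✓
Row 2: (2,0)A 4/4 ✓ · (2,1)A 6/6 ✓ · (2,2)A 7/7 ✓ · (2,3)A 6/7 ✓ · (2,4)A 4/5 ✓
Row 3: (3,0)A 5/5 ✓ · (3,1)A 7/7 ✓ · (3,3)A 7/7 ✓ · (3,4)A 5/5 ✓
Row 4: (4,0)A 5/5 ✓ · (4,1)A 7/7 ✓ · (4,2)A 7/7 ✓ · (4,3)A 7/7 ✓ · (4,4)A 5/5 ✓
Row 5: (5,0)A 3/3 ✓ · (5,1)A 5/5 ✓ · (5,2)A 5/5 ✓ · (5,3)A 5/5 ✓ · (5,4)A 3/3 ✓
All meet the threshold, so the configuration is stable.

Yes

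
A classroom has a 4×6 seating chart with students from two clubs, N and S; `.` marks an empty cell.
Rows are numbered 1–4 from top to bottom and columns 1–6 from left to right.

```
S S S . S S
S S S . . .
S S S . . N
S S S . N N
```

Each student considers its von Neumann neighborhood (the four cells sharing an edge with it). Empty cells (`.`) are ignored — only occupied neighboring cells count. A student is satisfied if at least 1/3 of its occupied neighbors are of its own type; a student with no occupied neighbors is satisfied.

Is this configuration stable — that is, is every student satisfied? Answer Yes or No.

(1,1)S 2/2 ok
(1,2)S 3/3 ok
(1,3)S 2/2 ok
(1,5)S 1/1 ok
(1,6)S 1/1 ok
(2,1)S 3/3 ok
(2,2)S 4/4 ok
(2,3)S 3/3 ok
(3,1)S 3/3 ok
(3,2)S 4/4 ok
(3,3)S 3/3 ok
(3,6)N 1/1 ok
(4,1)S 2/2 ok
(4,2)S 3/3 ok
(4,3)S 2/2 ok
(4,5)N 1/1 ok
(4,6)N 2/2 ok
All meet the threshold, so the configuration is stable.

Yes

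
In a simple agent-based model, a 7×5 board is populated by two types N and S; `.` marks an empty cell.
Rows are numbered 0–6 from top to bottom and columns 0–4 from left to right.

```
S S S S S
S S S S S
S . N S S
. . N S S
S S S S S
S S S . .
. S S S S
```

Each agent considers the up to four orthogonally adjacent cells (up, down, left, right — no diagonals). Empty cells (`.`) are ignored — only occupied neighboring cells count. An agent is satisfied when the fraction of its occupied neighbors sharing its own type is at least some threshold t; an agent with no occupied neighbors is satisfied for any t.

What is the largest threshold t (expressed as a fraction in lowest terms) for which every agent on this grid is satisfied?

1/3

(0,0)S 2/2
(0,1)S 3/3
(0,2)S 3/3
(0,3)S 3/3
(0,4)S 2/2
(1,0)S 3/3
(1,1)S 3/3
(1,2)S 3/4
(1,3)S 4/4
(1,4)S 3/3
(2,0)S 1/1
(2,2)N 1/3
(2,3)S 3/4
(2,4)S 3/3
(3,2)N 1/3
(3,3)S 3/4
(3,4)S 3/3
(4,0)S 2/2
(4,1)S 3/3
(4,2)S 3/4
(4,3)S 3/3
(4,4)S 2/2
(5,0)S 2/2
(5,1)S 4/4
(5,2)S 3/3
(6,1)S 2/2
(6,2)S 3/3
(6,3)S 2/2
(6,4)S 1/1
The smallest same-type fraction is 1/3 at (2,2), which reduces to 1/3. Any threshold above that leaves this agent unsatisfied.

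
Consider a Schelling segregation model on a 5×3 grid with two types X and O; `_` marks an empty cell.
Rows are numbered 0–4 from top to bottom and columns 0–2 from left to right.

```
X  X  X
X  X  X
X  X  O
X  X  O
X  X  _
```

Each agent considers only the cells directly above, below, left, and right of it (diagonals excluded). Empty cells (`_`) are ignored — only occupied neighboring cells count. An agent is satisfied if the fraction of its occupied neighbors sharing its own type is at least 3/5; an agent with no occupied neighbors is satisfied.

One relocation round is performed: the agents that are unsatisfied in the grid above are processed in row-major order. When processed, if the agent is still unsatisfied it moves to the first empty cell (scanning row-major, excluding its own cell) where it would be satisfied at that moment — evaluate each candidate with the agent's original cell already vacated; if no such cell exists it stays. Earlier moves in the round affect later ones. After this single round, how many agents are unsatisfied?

Initially unsatisfied (in order): (2,2), (3,2).
  (2,2): no empty cell satisfies it; stays.
  (3,2): no empty cell satisfies it; stays.
Resulting grid:
X X X
X X X
X X O
X X O
X X _
Unsatisfied now: (2,2), (3,2).

2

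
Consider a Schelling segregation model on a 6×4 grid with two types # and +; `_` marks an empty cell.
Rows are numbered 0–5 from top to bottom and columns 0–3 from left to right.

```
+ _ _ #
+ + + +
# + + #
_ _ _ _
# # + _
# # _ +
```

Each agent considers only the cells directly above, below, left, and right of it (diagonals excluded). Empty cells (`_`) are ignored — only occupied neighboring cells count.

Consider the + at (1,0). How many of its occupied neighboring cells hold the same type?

2

Occupied neighbors of (1,0): (0,0)=+, (2,0)=#, (1,1)=+.
Same type (+): 2 of 3.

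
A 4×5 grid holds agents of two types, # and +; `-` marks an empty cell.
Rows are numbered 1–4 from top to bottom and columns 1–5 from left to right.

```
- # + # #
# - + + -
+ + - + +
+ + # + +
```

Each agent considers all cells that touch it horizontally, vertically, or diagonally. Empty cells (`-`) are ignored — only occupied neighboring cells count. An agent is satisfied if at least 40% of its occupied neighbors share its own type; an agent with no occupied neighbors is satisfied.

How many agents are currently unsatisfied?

Row 1: (1,2)# 1/3 not · (1,3)+ 2/4 satisfied · (1,4)# 1/4 not · (1,5)# 1/2 satisfied
Row 2: (2,1)# 1/3 not · (2,3)+ 4/6 satisfied · (2,4)+ 4/6 satisfied
Row 3: (3,1)+ 3/4 satisfied · (3,2)+ 4/6 satisfied · (3,4)+ 5/6 satisfied · (3,5)+ 4/4 satisfied
Row 4: (4,1)+ 3/3 satisfied · (4,2)+ 3/4 satisfied · (4,3)# 0/4 not · (4,4)+ 3/4 satisfied · (4,5)+ 3/3 satisfied
Unsatisfied: (1,2), (1,4), (2,1), (4,3) — 4 in total.

4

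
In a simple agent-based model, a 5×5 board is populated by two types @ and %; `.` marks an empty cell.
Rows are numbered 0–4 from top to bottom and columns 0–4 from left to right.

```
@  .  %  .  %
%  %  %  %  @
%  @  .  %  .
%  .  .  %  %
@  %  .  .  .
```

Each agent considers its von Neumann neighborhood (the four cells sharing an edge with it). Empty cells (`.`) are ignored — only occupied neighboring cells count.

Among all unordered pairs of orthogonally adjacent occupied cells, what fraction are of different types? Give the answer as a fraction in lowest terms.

7/16

Scan each occupied cell's neighbors to the right and below so each pair is counted once.
Row 0: @(0,0)–%(1,0)≠ %(0,2)–%(1,2)= %(0,4)–@(1,4)≠  → 2/3 unlike.
Row 1: %(1,0)–%(1,1)= %(1,0)–%(2,0)= %(1,1)–%(1,2)= %(1,1)–@(2,1)≠ %(1,2)–%(1,3)= %(1,3)–@(1,4)≠ %(1,3)–%(2,3)=  → 2/7 unlike.
Row 2: %(2,0)–@(2,1)≠ %(2,0)–%(3,0)= %(2,3)–%(3,3)=  → 1/3 unlike.
Row 3: %(3,0)–@(4,0)≠ %(3,3)–%(3,4)=  → 1/2 unlike.
Row 4: @(4,0)–%(4,1)≠  → 1/1 unlike.
Total adjacent occupied pairs: 16; unlike-type pairs: 7.
7/16 is already in lowest terms.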